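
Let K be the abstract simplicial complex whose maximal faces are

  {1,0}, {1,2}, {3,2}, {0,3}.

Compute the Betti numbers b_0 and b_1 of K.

b_0 = 1, b_1 = 1.

Take the total order 0 < 1 < 2 < 3 on the vertex set. Then K (dimension 1) consists of the simplices:

  0-simplices (4): [0], [1], [2], [3]
  1-simplices (4): [0,1], [0,3], [1,2], [2,3]

Hence C_0 ≅ Z^4, C_1 ≅ Z^4.

Boundary ∂_1: C_1 → C_0 sends each edge [p,q] (with p < q) to q − p. For instance
  ∂[1,2] = [2] − [1].
As a 4×4 matrix over Z this has rank 3, with invariant factors (1,1,1).

Computing H_k = (kernel of ∂_k) / (image of ∂_{k+1}):

  H_0: rank C_0 − rank ∂_1 = 4 − 3 = 1, and the invariant factors of ∂_1 are all 1, so H_0 ≅ Z.
  H_1: rank ker ∂_1 − rank ∂_2 = (4 − 3) − 0 = 1, and there is no ∂_2, so H_1 ≅ Z.

(K is a triangulation of the circle S^1.)

Hence the Betti numbers are b_0 = 1, b_1 = 1.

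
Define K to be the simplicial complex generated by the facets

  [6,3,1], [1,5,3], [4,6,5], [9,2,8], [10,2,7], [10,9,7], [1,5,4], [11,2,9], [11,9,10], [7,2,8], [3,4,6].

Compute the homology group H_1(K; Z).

H_1 ≅ Z^2.

Fix the vertex order 1 < 2 < 3 < 4 < 5 < 6 < 7 < 8 < 9 < 10 < 11 and write every simplex with vertices in increasing order. Then dim K = 2 and the simplices of K are:

  0-simplices (11): [1], [2], [3], [4], [5], [6], [7], [8], [9], [10], [11]
  1-simplices (22): [1,3], [1,4], [1,5], [1,6], [2,7], [2,8], [2,9], [2,10], [2,11], [3,4], [3,5], [3,6], [4,5], [4,6], [5,6], [7,8], [7,9], [7,10], [8,9], [9,10], [9,11], [10,11]
  2-simplices (11): [1,3,5], [1,3,6], [1,4,5], [2,7,8], [2,7,10], [2,8,9], [2,9,11], [3,4,6], [4,5,6], [7,9,10], [9,10,11]

Hence C_0 ≅ Z^11, C_1 ≅ Z^22, C_2 ≅ Z^11.

Boundary ∂_1: C_1 → C_0 sends each edge [p,q] (with p < q) to q − p.
As a 11×22 matrix over Z this has rank 9, with invariant factors (1,1,1,1,1,1,1,1,1).

The boundary map ∂_2: C_2 → C_1 acts by ∂[p,q,r] = [q,r] − [p,r] + [p,q]. For instance
  ∂[2,7,8] = [7,8] − [2,8] + [2,7],
  ∂[2,7,10] = [7,10] − [2,10] + [2,7].
The resulting 22×11 matrix has rank 11, and its Smith normal form has invariant factors (1,1,1,1,1,1,1,1,1,1,1).

Reading off H_k = ker ∂_k / im ∂_{k+1}:

  H_1: rank ker ∂_1 − rank ∂_2 = (22 − 9) − 11 = 2, and the invariant factors of ∂_2 are all 1, so H_1 = Z^2.

(K is a triangulation of the disjoint union of the cylinder S^1 x I and the Möbius band.)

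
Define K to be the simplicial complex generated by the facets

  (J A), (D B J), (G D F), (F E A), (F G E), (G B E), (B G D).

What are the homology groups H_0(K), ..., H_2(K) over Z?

H_0 ≅ Z,  H_1 ≅ Z,  H_2 = 0.

Order the vertices as A < B < D < E < F < G < J. Listing each simplex with vertices in this order, K has dimension 2 with simplices:

  0-simplices (7): A, B, D, E, F, G, J
  1-simplices (13): AE, AF, AJ, BD, BE, BG, BJ, DF, DG, DJ, EF, EG, FG
  2-simplices (6): AEF, BDG, BDJ, BEG, DFG, EFG

so the chain groups are C_0 ≅ Z^7, C_1 ≅ Z^13, C_2 ≅ Z^6.

Boundary ∂_1: C_1 → C_0 is given by ∂[p,q] = [q] − [p].
The resulting 7×13 matrix has rank 6, and its Smith normal form has invariant factors (1,1,1,1,1,1).

∂_2: C_2 → C_1 sends each 2-simplex [p,q,r] to [q,r] − [p,r] + [p,q]. For instance
  ∂DFG = FG − DG + DF,
  ∂AEF = EF − AF + AE.
The 13×6 boundary matrix has rank 6 and Smith normal form diag(1,1,1,1,1,1).

From H_k ≅ ker(∂_k) / im(∂_{k+1}) we obtain:

  H_0: rank C_0 − rank ∂_1 = 7 − 6 = 1, and the invariant factors of ∂_1 are all 1, so H_0 = Z.
  H_1: rank ker ∂_1 − rank ∂_2 = (13 − 6) − 6 = 1, and the invariant factors of ∂_2 are all 1, so H_1 = Z.
  H_2: rank ker ∂_2 − rank ∂_3 = (6 − 6) − 0 = 0, and there is no ∂_3, so H_2 = 0.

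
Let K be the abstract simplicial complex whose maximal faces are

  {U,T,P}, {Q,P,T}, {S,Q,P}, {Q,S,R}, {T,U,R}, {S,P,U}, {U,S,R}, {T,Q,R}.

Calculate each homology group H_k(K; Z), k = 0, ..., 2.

Order the vertices as P < Q < R < S < T < U. Listing each simplex with vertices in this order, K has dimension 2 with simplices:

  0-simplices (6): P, Q, R, S, T, U
  1-simplices (12): PQ, PS, PT, PU, QR, QS, QT, RS, RT, RU, SU, TU
  2-simplices (8): PQS, PQT, PSU, PTU, QRS, QRT, RSU, RTU

giving chain groups C_0 ≅ Z^6, C_1 ≅ Z^12, C_2 ≅ Z^8.

The boundary map ∂_1: C_1 → C_0 maps an edge to its endpoints' difference, ∂[p,q] = q − p. For instance
  ∂SU = U − S.
As a 6×12 matrix over Z this has rank 5, with invariant factors (1,1,1,1,1).

The boundary map ∂_2: C_2 → C_1 maps a triangle to the signed sum of its edges. For instance
  ∂RTU = TU − RU + RT,
  ∂RSU = SU − RU + RS.
The 12×8 boundary matrix has rank 7 and Smith normal form diag(1,1,1,1,1,1,1).

Now H_k = ker ∂_k / im ∂_{k+1}, so:

  H_0: rank C_0 − rank ∂_1 = 6 − 5 = 1, and the invariant factors of ∂_1 are all 1, so H_0 ≅ Z.
  H_1: rank ker ∂_1 − rank ∂_2 = (12 − 5) − 7 = 0, and the invariant factors of ∂_2 are all 1, so H_1 ≅ 0.
  H_2: rank ker ∂_2 − rank ∂_3 = (8 − 7) − 0 = 1, and there is no ∂_3, so H_2 ≅ Z.

As a check, the Euler characteristic is 6 − 12 + 8 = 2, which agrees with 1 − 0 + 1 = 2.

H_0 ≅ Z,  H_1 = 0,  H_2 ≅ Z.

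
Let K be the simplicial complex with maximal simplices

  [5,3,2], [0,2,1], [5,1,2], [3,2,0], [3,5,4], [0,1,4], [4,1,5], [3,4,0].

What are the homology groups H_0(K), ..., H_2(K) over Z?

H_0 ≅ Z,  H_1 = 0,  H_2 ≅ Z.

Take the total order 0 < 1 < 2 < 3 < 4 < 5 on the vertex set. Then K (dimension 2) consists of the simplices:

  0-simplices (6): [0], [1], [2], [3], [4], [5]
  1-simplices (12): [0,1], [0,2], [0,3], [0,4], [1,2], [1,4], [1,5], [2,3], [2,5], [3,4], [3,5], [4,5]
  2-simplices (8): [0,1,2], [0,1,4], [0,2,3], [0,3,4], [1,2,5], [1,4,5], [2,3,5], [3,4,5]

so the chain groups are C_0 ≅ Z^6, C_1 ≅ Z^12, C_2 ≅ Z^8.

Boundary ∂_1: C_1 → C_0 is given by ∂[p,q] = [q] − [p]. For instance
  ∂[0,4] = [4] − [0].
The 6×12 boundary matrix has rank 5 and Smith normal form diag(1,1,1,1,1).

∂_2: C_2 → C_1 acts by ∂[p,q,r] = [q,r] − [p,r] + [p,q]. For instance
  ∂[2,3,5] = [3,5] − [2,5] + [2,3],
  ∂[1,2,5] = [2,5] − [1,5] + [1,2].
The resulting 12×8 matrix has rank 7, and its Smith normal form has invariant factors (1,1,1,1,1,1,1).

Now H_k = ker ∂_k / im ∂_{k+1}, so:

  H_0: rank C_0 − rank ∂_1 = 6 − 5 = 1, and the invariant factors of ∂_1 are all 1, so H_0 = Z.
  H_1: rank ker ∂_1 − rank ∂_2 = (12 − 5) − 7 = 0, and the invariant factors of ∂_2 are all 1, so H_1 = 0.
  H_2: rank ker ∂_2 − rank ∂_3 = (8 − 7) − 0 = 1, and there is no ∂_3, so H_2 = Z.

(K is a triangulation of the 2-sphere S^2.)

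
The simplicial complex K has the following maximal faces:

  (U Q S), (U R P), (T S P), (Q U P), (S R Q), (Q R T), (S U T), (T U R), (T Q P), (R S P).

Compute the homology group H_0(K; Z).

H_0 ≅ Z.

K has 6 vertices, 15 edges, 10 triangles.
rank ∂_0 = 0, rank ∂_1 = 5 ⇒ b_0 = 6 − 0 − 5 = 1; all invariant factors of ∂_1 are 1 so no torsion. So H_0 ≅ Z.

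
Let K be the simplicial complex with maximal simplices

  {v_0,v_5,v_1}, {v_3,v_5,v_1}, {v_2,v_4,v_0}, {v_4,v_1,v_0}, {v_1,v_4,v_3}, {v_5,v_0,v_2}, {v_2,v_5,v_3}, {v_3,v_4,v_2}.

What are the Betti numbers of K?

b_0 = 1, b_1 = 0, b_2 = 1.

Fix the vertex order v_0 < v_1 < v_2 < v_3 < v_4 < v_5 and write every simplex with vertices in increasing order. Then dim K = 2 and the simplices of K are:

  0-simplices (6): [v_0], [v_1], [v_2], [v_3], [v_4], [v_5]
  1-simplices (12): [v_0,v_1], [v_0,v_2], [v_0,v_4], [v_0,v_5], [v_1,v_3], [v_1,v_4], [v_1,v_5], [v_2,v_3], [v_2,v_4], [v_2,v_5], [v_3,v_4], [v_3,v_5]
  2-simplices (8): [v_0,v_1,v_4], [v_0,v_1,v_5], [v_0,v_2,v_4], [v_0,v_2,v_5], [v_1,v_3,v_4], [v_1,v_3,v_5], [v_2,v_3,v_4], [v_2,v_3,v_5]

giving chain groups C_0 ≅ Z^6, C_1 ≅ Z^12, C_2 ≅ Z^8.

Boundary ∂_1: C_1 → C_0 sends each edge [p,q] (with p < q) to q − p.
The resulting 6×12 matrix has rank 5, and its Smith normal form has invariant factors (1,1,1,1,1).

Boundary ∂_2: C_2 → C_1 sends each 2-simplex [p,q,r] to [q,r] − [p,r] + [p,q]. For instance
  ∂[v_1,v_3,v_4] = [v_3,v_4] − [v_1,v_4] + [v_1,v_3],
  ∂[v_1,v_3,v_5] = [v_3,v_5] − [v_1,v_5] + [v_1,v_3].
The 12×8 boundary matrix has rank 7 and Smith normal form diag(1,1,1,1,1,1,1).

Computing H_k = (kernel of ∂_k) / (image of ∂_{k+1}):

  H_0: rank C_0 − rank ∂_1 = 6 − 5 = 1, and the invariant factors of ∂_1 are all 1, so H_0 ≅ Z.
  H_1: rank ker ∂_1 − rank ∂_2 = (12 − 5) − 7 = 0, and the invariant factors of ∂_2 are all 1, so H_1 ≅ 0.
  H_2: rank ker ∂_2 − rank ∂_3 = (8 − 7) − 0 = 1, and there is no ∂_3, so H_2 ≅ Z.

Hence the Betti numbers are b_0 = 1, b_1 = 0, b_2 = 1.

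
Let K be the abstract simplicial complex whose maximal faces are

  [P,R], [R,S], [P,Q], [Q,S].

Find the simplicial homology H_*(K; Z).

We work with the vertex ordering P < Q < R < S. The simplices of K, each written with vertices in increasing order, are:

  0-simplices (4): P, Q, R, S
  1-simplices (4): PQ, PR, QS, RS

Hence C_0 ≅ Z^4, C_1 ≅ Z^4.

∂_1: C_1 → C_0 sends each edge [p,q] (with p < q) to q − p. For instance
  ∂PR = R − P.
The 4×4 boundary matrix has rank 3 and Smith normal form diag(1,1,1).

Reading off H_k = ker ∂_k / im ∂_{k+1}:

  H_0: rank C_0 − rank ∂_1 = 4 − 3 = 1, and the invariant factors of ∂_1 are all 1, so H_0 = Z.
  H_1: rank ker ∂_1 − rank ∂_2 = (4 − 3) − 0 = 1, and there is no ∂_2, so H_1 = Z.

H_0 ≅ Z,  H_1 ≅ Z.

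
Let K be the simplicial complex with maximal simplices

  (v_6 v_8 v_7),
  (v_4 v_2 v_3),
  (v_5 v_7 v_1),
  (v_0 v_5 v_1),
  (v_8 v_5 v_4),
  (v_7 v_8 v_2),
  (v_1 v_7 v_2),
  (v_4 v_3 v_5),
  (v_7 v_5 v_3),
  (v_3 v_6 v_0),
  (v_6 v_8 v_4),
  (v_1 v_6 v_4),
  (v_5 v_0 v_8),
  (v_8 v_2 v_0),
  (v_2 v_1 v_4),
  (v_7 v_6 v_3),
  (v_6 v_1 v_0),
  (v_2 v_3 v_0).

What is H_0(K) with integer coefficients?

Fix the vertex order v_0 < v_1 < v_2 < v_3 < v_4 < v_5 < v_6 < v_7 < v_8 and write every simplex with vertices in increasing order. Then dim K = 2 and the simplices of K are:

  0-simplices (9): [v_0], [v_1], [v_2], [v_3], [v_4], [v_5], [v_6], [v_7], [v_8]
  1-simplices (27): (27 of them)
  2-simplices (18): (18 of them)

Hence C_0 ≅ Z^9, C_1 ≅ Z^27, C_2 ≅ Z^18.

Boundary ∂_1: C_1 → C_0 is given by ∂[p,q] = [q] − [p].
The resulting 9×27 matrix has rank 8, and its Smith normal form has invariant factors (1,1,1,1,1,1,1,1).

Boundary ∂_2: C_2 → C_1 sends each 2-simplex [p,q,r] to [q,r] − [p,r] + [p,q]. For instance
  ∂[v_0,v_2,v_3] = [v_2,v_3] − [v_0,v_3] + [v_0,v_2],
  ∂[v_0,v_3,v_6] = [v_3,v_6] − [v_0,v_6] + [v_0,v_3].
As a 27×18 matrix over Z this has rank 17, with invariant factors (1,1,1,1,1,1,1,1,1,1,1,1,1,1,1,1,1).

Computing H_k = (kernel of ∂_k) / (image of ∂_{k+1}):

  H_0: rank C_0 − rank ∂_1 = 9 − 8 = 1, and the invariant factors of ∂_1 are all 1, so H_0 ≅ Z.

H_0 = Z.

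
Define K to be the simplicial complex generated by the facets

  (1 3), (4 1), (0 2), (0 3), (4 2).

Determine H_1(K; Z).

We work with the vertex ordering 0 < 1 < 2 < 3 < 4. The simplices of K, each written with vertices in increasing order, are:

  0-simplices (5): [0], [1], [2], [3], [4]
  1-simplices (5): [0,2], [0,3], [1,3], [1,4], [2,4]

so the chain groups are C_0 ≅ Z^5, C_1 ≅ Z^5.

∂_1: C_1 → C_0 sends each edge [p,q] (with p < q) to q − p.
The 5×5 boundary matrix has rank 4 and Smith normal form diag(1,1,1,1).

Now H_k = ker ∂_k / im ∂_{k+1}, so:

  H_1: rank ker ∂_1 − rank ∂_2 = (5 − 4) − 0 = 1, and there is no ∂_2, so H_1 = Z.

H_1 = Z.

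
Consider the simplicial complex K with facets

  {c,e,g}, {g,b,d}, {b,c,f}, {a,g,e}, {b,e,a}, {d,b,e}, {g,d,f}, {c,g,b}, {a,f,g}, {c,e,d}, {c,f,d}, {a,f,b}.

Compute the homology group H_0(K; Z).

H_0 = Z.

Take the total order a < b < c < d < e < f < g on the vertex set. Then K (dimension 2) consists of the simplices:

  0-simplices (7): a, b, c, d, e, f, g
  1-simplices (18): ab, ae, af, ag, bc, bd, be, bf, bg, cd, ce, cf, cg, de, df, dg, eg, fg
  2-simplices (12): abe, abf, aeg, afg, bcf, bcg, bde, bdg, cde, cdf, ceg, dfg

so the chain groups are C_0 ≅ Z^7, C_1 ≅ Z^18, C_2 ≅ Z^12.

∂_1: C_1 → C_0 is given by ∂[p,q] = [q] − [p]. For instance
  ∂ag = g − a.
The 7×18 boundary matrix has rank 6 and Smith normal form diag(1,1,1,1,1,1).

Boundary ∂_2: C_2 → C_1 maps a triangle to the signed sum of its edges. For instance
  ∂cde = de − ce + cd,
  ∂bde = de − be + bd.
This gives a 18×12 integer matrix of rank 12; reducing to Smith normal form yields diagonal entries (1,1,1,1,1,1,1,1,1,1,1,2).

Reading off H_k = ker ∂_k / im ∂_{k+1}:

  H_0: rank C_0 − rank ∂_1 = 7 − 6 = 1, and the invariant factors of ∂_1 are all 1, so H_0 ≅ Z.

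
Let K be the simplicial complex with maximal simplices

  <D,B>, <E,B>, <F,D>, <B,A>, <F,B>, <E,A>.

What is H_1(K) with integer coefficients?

H_1 = Z^2.

Fix the vertex order A < B < D < E < F and write every simplex with vertices in increasing order. Then dim K = 1 and the simplices of K are:

  0-simplices (5): A, B, D, E, F
  1-simplices (6): AB, AE, BD, BE, BF, DF

Hence C_0 ≅ Z^5, C_1 ≅ Z^6.

∂_1: C_1 → C_0 sends each edge [p,q] (with p < q) to q − p. For instance
  ∂AB = B − A.
This gives a 5×6 integer matrix of rank 4; reducing to Smith normal form yields diagonal entries (1,1,1,1).

Reading off H_k = ker ∂_k / im ∂_{k+1}:

  H_1: rank ker ∂_1 − rank ∂_2 = (6 − 4) − 0 = 2, and there is no ∂_2, so H_1 = Z^2.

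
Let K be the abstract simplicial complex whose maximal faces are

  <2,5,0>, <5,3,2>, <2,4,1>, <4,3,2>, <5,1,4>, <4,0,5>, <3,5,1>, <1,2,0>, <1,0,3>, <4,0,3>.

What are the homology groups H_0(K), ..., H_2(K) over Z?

H_0 = Z,  H_1 = Z_2,  H_2 = 0.

Order the vertices as 0 < 1 < 2 < 3 < 4 < 5. Listing each simplex with vertices in this order, K has dimension 2 with simplices:

  0-simplices (6): [0], [1], [2], [3], [4], [5]
  1-simplices (15): [0,1], [0,2], [0,3], [0,4], [0,5], [1,2], [1,3], [1,4], [1,5], [2,3], [2,4], [2,5], [3,4], [3,5], [4,5]
  2-simplices (10): [0,1,2], [0,1,3], [0,2,5], [0,3,4], [0,4,5], [1,2,4], [1,3,5], [1,4,5], [2,3,4], [2,3,5]

giving chain groups C_0 ≅ Z^6, C_1 ≅ Z^15, C_2 ≅ Z^10.

Boundary ∂_1: C_1 → C_0 sends each edge [p,q] (with p < q) to q − p. For instance
  ∂[0,4] = [4] − [0].
As a 6×15 matrix over Z this has rank 5, with invariant factors (1,1,1,1,1).

∂_2: C_2 → C_1 sends each 2-simplex [p,q,r] to [q,r] − [p,r] + [p,q]. For instance
  ∂[1,4,5] = [4,5] − [1,5] + [1,4],
  ∂[2,3,4] = [3,4] − [2,4] + [2,3].
This gives a 15×10 integer matrix of rank 10; reducing to Smith normal form yields diagonal entries (1,1,1,1,1,1,1,1,1,2).

Now H_k = ker ∂_k / im ∂_{k+1}, so:

  H_0: rank C_0 − rank ∂_1 = 6 − 5 = 1, and the invariant factors of ∂_1 are all 1, so H_0 ≅ Z.
  H_1: rank ker ∂_1 − rank ∂_2 = (15 − 5) − 10 = 0, and ∂_2 has invariant factor 2 > 1, so H_1 ≅ Z_2.
  H_2: rank ker ∂_2 − rank ∂_3 = (10 − 10) − 0 = 0, and there is no ∂_3, so H_2 ≅ 0.

(K is a triangulation of the real projective plane RP^2.)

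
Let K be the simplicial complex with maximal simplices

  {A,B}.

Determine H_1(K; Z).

H_1 = 0.

We work with the vertex ordering A < B. The simplices of K, each written with vertices in increasing order, are:

  0-simplices (2): A, B
  1-simplices (1): AB

so the chain groups are C_0 ≅ Z^2, C_1 ≅ Z^1.

Boundary ∂_1: C_1 → C_0 is given by ∂[p,q] = [q] − [p]. For instance
  ∂AB = B − A.
The resulting 2×1 matrix has rank 1, and its Smith normal form has invariant factors (1).

Now H_k = ker ∂_k / im ∂_{k+1}, so:

  H_1: rank ker ∂_1 − rank ∂_2 = (1 − 1) − 0 = 0, and there is no ∂_2, so H_1 ≅ 0.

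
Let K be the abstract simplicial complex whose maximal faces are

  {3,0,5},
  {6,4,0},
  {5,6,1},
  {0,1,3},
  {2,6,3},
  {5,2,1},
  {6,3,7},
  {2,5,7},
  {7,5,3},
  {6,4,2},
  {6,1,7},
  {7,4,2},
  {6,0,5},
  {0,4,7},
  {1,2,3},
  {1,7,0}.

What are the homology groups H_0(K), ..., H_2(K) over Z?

Take the total order 0 < 1 < 2 < 3 < 4 < 5 < 6 < 7 on the vertex set. Then K (dimension 2) consists of the simplices:

  0-simplices (8): [0], [1], [2], [3], [4], [5], [6], [7]
  1-simplices (24): (24 of them)
  2-simplices (16): [0,1,3], [0,1,7], [0,3,5], [0,4,6], [0,4,7], [0,5,6], [1,2,3], [1,2,5], [1,5,6], [1,6,7], [2,3,6], [2,4,6], [2,4,7], [2,5,7], [3,5,7], [3,6,7]

Hence C_0 ≅ Z^8, C_1 ≅ Z^24, C_2 ≅ Z^16.

∂_1: C_1 → C_0 sends each edge [p,q] (with p < q) to q − p. For instance
  ∂[1,2] = [2] − [1].
This gives a 8×24 integer matrix of rank 7; reducing to Smith normal form yields diagonal entries (1,1,1,1,1,1,1).

Boundary ∂_2: C_2 → C_1 sends each 2-simplex [p,q,r] to [q,r] − [p,r] + [p,q]. For instance
  ∂[0,1,3] = [1,3] − [0,3] + [0,1],
  ∂[0,4,6] = [4,6] − [0,6] + [0,4].
This gives a 24×16 integer matrix of rank 15; reducing to Smith normal form yields diagonal entries (1,1,1,1,1,1,1,1,1,1,1,1,1,1,1).

Reading off H_k = ker ∂_k / im ∂_{k+1}:

  H_0: rank C_0 − rank ∂_1 = 8 − 7 = 1, and the invariant factors of ∂_1 are all 1, so H_0 ≅ Z.
  H_1: rank ker ∂_1 − rank ∂_2 = (24 − 7) − 15 = 2, and the invariant factors of ∂_2 are all 1, so H_1 ≅ Z^2.
  H_2: rank ker ∂_2 − rank ∂_3 = (16 − 15) − 0 = 1, and there is no ∂_3, so H_2 ≅ Z.

As a check, the Euler characteristic is 8 − 24 + 16 = 0, which agrees with 1 − 2 + 1 = 0.
(K is a triangulation of the torus T^2.)

H_0 ≅ Z,  H_1 ≅ Z^2,  H_2 ≅ Z.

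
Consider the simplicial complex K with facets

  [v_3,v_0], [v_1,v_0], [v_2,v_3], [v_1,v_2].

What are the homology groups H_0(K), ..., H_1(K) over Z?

H_0 = Z,  H_1 = Z.

Order the vertices as v_0 < v_1 < v_2 < v_3. Listing each simplex with vertices in this order, K has dimension 1 with simplices:

  0-simplices (4): [v_0], [v_1], [v_2], [v_3]
  1-simplices (4): [v_0,v_1], [v_0,v_3], [v_1,v_2], [v_2,v_3]

so the chain groups are C_0 ≅ Z^4, C_1 ≅ Z^4.

Boundary ∂_1: C_1 → C_0 sends each edge [p,q] (with p < q) to q − p.
This gives a 4×4 integer matrix of rank 3; reducing to Smith normal form yields diagonal entries (1,1,1).

From H_k ≅ ker(∂_k) / im(∂_{k+1}) we obtain:

  H_0: rank C_0 − rank ∂_1 = 4 − 3 = 1, and the invariant factors of ∂_1 are all 1, so H_0 ≅ Z.
  H_1: rank ker ∂_1 − rank ∂_2 = (4 − 3) − 0 = 1, and there is no ∂_2, so H_1 ≅ Z.

As a check, the Euler characteristic is 4 − 4 = 0, which agrees with 1 − 1 = 0.
(K is a triangulation of the circle S^1.)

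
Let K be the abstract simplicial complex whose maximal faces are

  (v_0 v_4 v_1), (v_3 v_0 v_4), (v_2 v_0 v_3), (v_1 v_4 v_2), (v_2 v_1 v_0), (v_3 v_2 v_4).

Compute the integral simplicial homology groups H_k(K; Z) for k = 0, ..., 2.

H_0 ≅ Z,  H_1 = 0,  H_2 ≅ Z.

K has 5 vertices, 9 edges, 6 triangles.
rank ∂_0 = 0, rank ∂_1 = 4 ⇒ b_0 = 5 − 0 − 4 = 1; all invariant factors of ∂_1 are 1 so no torsion. So H_0 = Z.
rank ∂_1 = 4, rank ∂_2 = 5 ⇒ b_1 = 9 − 4 − 5 = 0; all invariant factors of ∂_2 are 1 so no torsion. So H_1 = 0.
rank ∂_2 = 5, rank ∂_3 = 0 ⇒ b_2 = 6 − 5 − 0 = 1. So H_2 = Z.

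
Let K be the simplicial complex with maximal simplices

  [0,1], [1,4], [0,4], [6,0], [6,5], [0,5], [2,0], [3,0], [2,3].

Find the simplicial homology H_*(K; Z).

Fix the vertex order 0 < 1 < 2 < 3 < 4 < 5 < 6 and write every simplex with vertices in increasing order. Then dim K = 1 and the simplices of K are:

  0-simplices (7): [0], [1], [2], [3], [4], [5], [6]
  1-simplices (9): [0,1], [0,2], [0,3], [0,4], [0,5], [0,6], [1,4], [2,3], [5,6]

giving chain groups C_0 ≅ Z^7, C_1 ≅ Z^9.

∂_1: C_1 → C_0 sends each edge [p,q] (with p < q) to q − p.
The 7×9 boundary matrix has rank 6 and Smith normal form diag(1,1,1,1,1,1).

Computing H_k = (kernel of ∂_k) / (image of ∂_{k+1}):

  H_0: rank C_0 − rank ∂_1 = 7 − 6 = 1, and the invariant factors of ∂_1 are all 1, so H_0 ≅ Z.
  H_1: rank ker ∂_1 − rank ∂_2 = (9 − 6) − 0 = 3, and there is no ∂_2, so H_1 ≅ Z^3.

As a check, the Euler characteristic is 7 − 9 = -2, which agrees with 1 − 3 = -2.

H_0 ≅ Z,  H_1 ≅ Z^3.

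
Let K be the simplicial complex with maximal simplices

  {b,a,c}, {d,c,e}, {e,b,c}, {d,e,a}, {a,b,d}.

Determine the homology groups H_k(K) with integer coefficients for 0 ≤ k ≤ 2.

We work with the vertex ordering a < b < c < d < e. The simplices of K, each written with vertices in increasing order, are:

  0-simplices (5): a, b, c, d, e
  1-simplices (10): ab, ac, ad, ae, bc, bd, be, cd, ce, de
  2-simplices (5): abc, abd, ade, bce, cde

Hence C_0 ≅ Z^5, C_1 ≅ Z^10, C_2 ≅ Z^5.

∂_1: C_1 → C_0 sends each edge [p,q] (with p < q) to q − p.
The 5×10 boundary matrix has rank 4 and Smith normal form diag(1,1,1,1).

Boundary ∂_2: C_2 → C_1 maps a triangle to the signed sum of its edges. For instance
  ∂cde = de − ce + cd,
  ∂ade = de − ae + ad.
The 10×5 boundary matrix has rank 5 and Smith normal form diag(1,1,1,1,1).

Reading off H_k = ker ∂_k / im ∂_{k+1}:

  H_0: rank C_0 − rank ∂_1 = 5 − 4 = 1, and the invariant factors of ∂_1 are all 1, so H_0 ≅ Z.
  H_1: rank ker ∂_1 − rank ∂_2 = (10 − 4) − 5 = 1, and the invariant factors of ∂_2 are all 1, so H_1 ≅ Z.
  H_2: rank ker ∂_2 − rank ∂_3 = (5 − 5) − 0 = 0, and there is no ∂_3, so H_2 ≅ 0.

(K is a triangulation of the Möbius band.)

H_0 ≅ Z,  H_1 ≅ Z,  H_2 = 0.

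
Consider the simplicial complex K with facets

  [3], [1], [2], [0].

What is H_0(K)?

Order the vertices as 0 < 1 < 2 < 3. Listing each simplex with vertices in this order, K has dimension 0 with simplices:

  0-simplices (4): [0], [1], [2], [3]

Hence C_0 ≅ Z^4.

Now H_k = ker ∂_k / im ∂_{k+1}, so:

  H_0: rank C_0 − rank ∂_1 = 4 − 0 = 4, and there is no ∂_1, so H_0 = Z^4.

H_0 ≅ Z^4.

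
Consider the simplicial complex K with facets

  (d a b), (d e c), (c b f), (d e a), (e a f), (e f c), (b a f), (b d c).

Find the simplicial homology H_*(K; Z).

Order the vertices as a < b < c < d < e < f. Listing each simplex with vertices in this order, K has dimension 2 with simplices:

  0-simplices (6): a, b, c, d, e, f
  1-simplices (12): ab, ad, ae, af, bc, bd, bf, cd, ce, cf, de, ef
  2-simplices (8): abd, abf, ade, aef, bcd, bcf, cde, cef

giving chain groups C_0 ≅ Z^6, C_1 ≅ Z^12, C_2 ≅ Z^8.

Boundary ∂_1: C_1 → C_0 sends each edge [p,q] (with p < q) to q − p.
As a 6×12 matrix over Z this has rank 5, with invariant factors (1,1,1,1,1).

∂_2: C_2 → C_1 acts by ∂[p,q,r] = [q,r] − [p,r] + [p,q]. For instance
  ∂cde = de − ce + cd,
  ∂abf = bf − af + ab.
The 12×8 boundary matrix has rank 7 and Smith normal form diag(1,1,1,1,1,1,1).

Now H_k = ker ∂_k / im ∂_{k+1}, so:

  H_0: rank C_0 − rank ∂_1 = 6 − 5 = 1, and the invariant factors of ∂_1 are all 1, so H_0 ≅ Z.
  H_1: rank ker ∂_1 − rank ∂_2 = (12 − 5) − 7 = 0, and the invariant factors of ∂_2 are all 1, so H_1 ≅ 0.
  H_2: rank ker ∂_2 − rank ∂_3 = (8 − 7) − 0 = 1, and there is no ∂_3, so H_2 ≅ Z.

As a check, the Euler characteristic is 6 − 12 + 8 = 2, which agrees with 1 − 0 + 1 = 2.

H_0 ≅ Z,  H_1 = 0,  H_2 ≅ Z.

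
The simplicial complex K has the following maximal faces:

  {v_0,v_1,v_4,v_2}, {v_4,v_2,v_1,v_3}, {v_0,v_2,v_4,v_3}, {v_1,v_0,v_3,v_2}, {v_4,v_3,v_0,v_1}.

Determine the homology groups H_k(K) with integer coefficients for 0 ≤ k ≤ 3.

H_0 = Z,  H_1 = 0,  H_2 = 0,  H_3 = Z.

Take the total order v_0 < v_1 < v_2 < v_3 < v_4 on the vertex set. Then K (dimension 3) consists of the simplices:

  0-simplices (5): [v_0], [v_1], [v_2], [v_3], [v_4]
  1-simplices (10): [v_0,v_1], [v_0,v_2], [v_0,v_3], [v_0,v_4], [v_1,v_2], [v_1,v_3], [v_1,v_4], [v_2,v_3], [v_2,v_4], [v_3,v_4]
  2-simplices (10): [v_0,v_1,v_2], [v_0,v_1,v_3], [v_0,v_1,v_4], [v_0,v_2,v_3], [v_0,v_2,v_4], [v_0,v_3,v_4], [v_1,v_2,v_3], [v_1,v_2,v_4], [v_1,v_3,v_4], [v_2,v_3,v_4]
  3-simplices (5): [v_0,v_1,v_2,v_3], [v_0,v_1,v_2,v_4], [v_0,v_1,v_3,v_4], [v_0,v_2,v_3,v_4], [v_1,v_2,v_3,v_4]

giving chain groups C_0 ≅ Z^5, C_1 ≅ Z^10, C_2 ≅ Z^10, C_3 ≅ Z^5.

Boundary ∂_1: C_1 → C_0 maps an edge to its endpoints' difference, ∂[p,q] = q − p. For instance
  ∂[v_0,v_3] = [v_3] − [v_0].
The 5×10 boundary matrix has rank 4 and Smith normal form diag(1,1,1,1).

∂_2: C_2 → C_1 maps a triangle to the signed sum of its edges. For instance
  ∂[v_1,v_3,v_4] = [v_3,v_4] − [v_1,v_4] + [v_1,v_3],
  ∂[v_0,v_3,v_4] = [v_3,v_4] − [v_0,v_4] + [v_0,v_3].
The 10×10 boundary matrix has rank 6 and Smith normal form diag(1,1,1,1,1,1).

Boundary ∂_3: C_3 → C_2 sends each 3-simplex σ to the alternating sum Σ_i (−1)^i (σ with its i-th vertex removed). For instance
  ∂[v_1,v_2,v_3,v_4] = [v_2,v_3,v_4] − [v_1,v_3,v_4] + [v_1,v_2,v_4] − [v_1,v_2,v_3],
  ∂[v_0,v_1,v_3,v_4] = [v_1,v_3,v_4] − [v_0,v_3,v_4] + [v_0,v_1,v_4] − [v_0,v_1,v_3].
The resulting 10×5 matrix has rank 4, and its Smith normal form has invariant factors (1,1,1,1).

Now H_k = ker ∂_k / im ∂_{k+1}, so:

  H_0: rank C_0 − rank ∂_1 = 5 − 4 = 1, and the invariant factors of ∂_1 are all 1, so H_0 = Z.
  H_1: rank ker ∂_1 − rank ∂_2 = (10 − 4) − 6 = 0, and the invariant factors of ∂_2 are all 1, so H_1 = 0.
  H_2: rank ker ∂_2 − rank ∂_3 = (10 − 6) − 4 = 0, and the invariant factors of ∂_3 are all 1, so H_2 = 0.
  H_3: rank ker ∂_3 − rank ∂_4 = (5 − 4) − 0 = 1, and there is no ∂_4, so H_3 = Z.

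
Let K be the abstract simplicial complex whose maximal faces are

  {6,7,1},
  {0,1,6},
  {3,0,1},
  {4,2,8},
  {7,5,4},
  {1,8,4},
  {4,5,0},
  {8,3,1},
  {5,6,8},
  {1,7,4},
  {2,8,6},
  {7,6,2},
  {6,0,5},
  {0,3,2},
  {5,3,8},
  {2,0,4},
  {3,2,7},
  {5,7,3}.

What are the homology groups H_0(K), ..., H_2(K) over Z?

Fix the vertex order 0 < 1 < 2 < 3 < 4 < 5 < 6 < 7 < 8 and write every simplex with vertices in increasing order. Then dim K = 2 and the simplices of K are:

  0-simplices (9): [0], [1], [2], [3], [4], [5], [6], [7], [8]
  1-simplices (27): (27 of them)
  2-simplices (18): [0,1,3], [0,1,6], [0,2,3], [0,2,4], [0,4,5], [0,5,6], [1,3,8], [1,4,7], [1,4,8], [1,6,7], [2,3,7], [2,4,8], [2,6,7], [2,6,8], [3,5,7], [3,5,8], [4,5,7], [5,6,8]

so the chain groups are C_0 ≅ Z^9, C_1 ≅ Z^27, C_2 ≅ Z^18.

The boundary map ∂_1: C_1 → C_0 maps an edge to its endpoints' difference, ∂[p,q] = q − p. For instance
  ∂[1,6] = [6] − [1].
This gives a 9×27 integer matrix of rank 8; reducing to Smith normal form yields diagonal entries (1,1,1,1,1,1,1,1).

∂_2: C_2 → C_1 maps a triangle to the signed sum of its edges. For instance
  ∂[2,4,8] = [4,8] − [2,8] + [2,4],
  ∂[0,2,3] = [2,3] − [0,3] + [0,2].
As a 27×18 matrix over Z this has rank 17, with invariant factors (1,1,1,1,1,1,1,1,1,1,1,1,1,1,1,1,1).

Computing H_k = (kernel of ∂_k) / (image of ∂_{k+1}):

  H_0: rank C_0 − rank ∂_1 = 9 − 8 = 1, and the invariant factors of ∂_1 are all 1, so H_0 = Z.
  H_1: rank ker ∂_1 − rank ∂_2 = (27 − 8) − 17 = 2, and the invariant factors of ∂_2 are all 1, so H_1 = Z^2.
  H_2: rank ker ∂_2 − rank ∂_3 = (18 − 17) − 0 = 1, and there is no ∂_3, so H_2 = Z.

As a check, the Euler characteristic is 9 − 27 + 18 = 0, which agrees with 1 − 2 + 1 = 0.

H_0 = Z,  H_1 = Z^2,  H_2 = Z.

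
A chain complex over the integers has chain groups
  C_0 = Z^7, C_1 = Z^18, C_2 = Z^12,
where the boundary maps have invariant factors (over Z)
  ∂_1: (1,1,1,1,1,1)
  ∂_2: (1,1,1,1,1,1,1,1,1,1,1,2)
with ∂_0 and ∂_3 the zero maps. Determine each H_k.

H_0 = Z,  H_1 = Z/2Z,  H_2 = 0.

H_0: b_0 = 7 − 0 − 6 = 1; torsion from ∂_1 factors > 1: none. So H_0 = Z.
H_1: b_1 = 18 − 6 − 12 = 0; torsion from ∂_2 factors > 1: [2]. So H_1 = Z/2Z.
H_2: b_2 = 12 − 12 − 0 = 0; torsion from ∂_3 factors > 1: none. So H_2 = 0.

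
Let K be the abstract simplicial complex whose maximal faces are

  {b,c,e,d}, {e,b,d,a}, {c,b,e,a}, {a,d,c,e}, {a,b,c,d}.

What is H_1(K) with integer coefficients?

H_1 = 0.

Order the vertices as a < b < c < d < e. Listing each simplex with vertices in this order, K has dimension 3 with simplices:

  0-simplices (5): a, b, c, d, e
  1-simplices (10): ab, ac, ad, ae, bc, bd, be, cd, ce, de
  2-simplices (10): abc, abd, abe, acd, ace, ade, bcd, bce, bde, cde
  3-simplices (5): abcd, abce, abde, acde, bcde

Hence C_0 ≅ Z^5, C_1 ≅ Z^10, C_2 ≅ Z^10, C_3 ≅ Z^5.

∂_1: C_1 → C_0 is given by ∂[p,q] = [q] − [p].
This gives a 5×10 integer matrix of rank 4; reducing to Smith normal form yields diagonal entries (1,1,1,1).

Boundary ∂_2: C_2 → C_1 sends each 2-simplex [p,q,r] to [q,r] − [p,r] + [p,q]. For instance
  ∂abd = bd − ad + ab,
  ∂bce = ce − be + bc.
This gives a 10×10 integer matrix of rank 6; reducing to Smith normal form yields diagonal entries (1,1,1,1,1,1).

The boundary map ∂_3: C_3 → C_2 sends each 3-simplex σ to the alternating sum Σ_i (−1)^i (σ with its i-th vertex removed). For instance
  ∂acde = cde − ade + ace − acd,
  ∂abcd = bcd − acd + abd − abc.
The 10×5 boundary matrix has rank 4 and Smith normal form diag(1,1,1,1).

Computing H_k = (kernel of ∂_k) / (image of ∂_{k+1}):

  H_1: rank ker ∂_1 − rank ∂_2 = (10 − 4) − 6 = 0, and the invariant factors of ∂_2 are all 1, so H_1 ≅ 0.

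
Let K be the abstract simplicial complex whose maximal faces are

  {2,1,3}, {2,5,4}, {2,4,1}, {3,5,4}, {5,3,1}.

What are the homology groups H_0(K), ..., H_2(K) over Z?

H_0 = Z,  H_1 = Z,  H_2 = 0.

We work with the vertex ordering 1 < 2 < 3 < 4 < 5. The simplices of K, each written with vertices in increasing order, are:

  0-simplices (5): [1], [2], [3], [4], [5]
  1-simplices (10): [1,2], [1,3], [1,4], [1,5], [2,3], [2,4], [2,5], [3,4], [3,5], [4,5]
  2-simplices (5): [1,2,3], [1,2,4], [1,3,5], [2,4,5], [3,4,5]

Hence C_0 ≅ Z^5, C_1 ≅ Z^10, C_2 ≅ Z^5.

Boundary ∂_1: C_1 → C_0 is given by ∂[p,q] = [q] − [p]. For instance
  ∂[1,2] = [2] − [1].
The 5×10 boundary matrix has rank 4 and Smith normal form diag(1,1,1,1).

∂_2: C_2 → C_1 maps a triangle to the signed sum of its edges. For instance
  ∂[1,2,3] = [2,3] − [1,3] + [1,2],
  ∂[3,4,5] = [4,5] − [3,5] + [3,4].
As a 10×5 matrix over Z this has rank 5, with invariant factors (1,1,1,1,1).

From H_k ≅ ker(∂_k) / im(∂_{k+1}) we obtain:

  H_0: rank C_0 − rank ∂_1 = 5 − 4 = 1, and the invariant factors of ∂_1 are all 1, so H_0 = Z.
  H_1: rank ker ∂_1 − rank ∂_2 = (10 − 4) − 5 = 1, and the invariant factors of ∂_2 are all 1, so H_1 = Z.
  H_2: rank ker ∂_2 − rank ∂_3 = (5 − 5) − 0 = 0, and there is no ∂_3, so H_2 = 0.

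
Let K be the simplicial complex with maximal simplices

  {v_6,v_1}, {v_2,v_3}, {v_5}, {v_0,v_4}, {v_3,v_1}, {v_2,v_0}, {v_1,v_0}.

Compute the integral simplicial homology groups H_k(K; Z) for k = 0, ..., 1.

Order the vertices as v_0 < v_1 < v_2 < v_3 < v_4 < v_5 < v_6. Listing each simplex with vertices in this order, K has dimension 1 with simplices:

  0-simplices (7): [v_0], [v_1], [v_2], [v_3], [v_4], [v_5], [v_6]
  1-simplices (6): [v_0,v_1], [v_0,v_2], [v_0,v_4], [v_1,v_3], [v_1,v_6], [v_2,v_3]

so the chain groups are C_0 ≅ Z^7, C_1 ≅ Z^6.

∂_1: C_1 → C_0 is given by ∂[p,q] = [q] − [p]. For instance
  ∂[v_0,v_1] = [v_1] − [v_0].
The resulting 7×6 matrix has rank 5, and its Smith normal form has invariant factors (1,1,1,1,1).

Now H_k = ker ∂_k / im ∂_{k+1}, so:

  H_0: rank C_0 − rank ∂_1 = 7 − 5 = 2, and the invariant factors of ∂_1 are all 1, so H_0 ≅ Z^2.
  H_1: rank ker ∂_1 − rank ∂_2 = (6 − 5) − 0 = 1, and there is no ∂_2, so H_1 ≅ Z.

As a check, the Euler characteristic is 7 − 6 = 1, which agrees with 2 − 1 = 1.

H_0 = Z^2,  H_1 = Z.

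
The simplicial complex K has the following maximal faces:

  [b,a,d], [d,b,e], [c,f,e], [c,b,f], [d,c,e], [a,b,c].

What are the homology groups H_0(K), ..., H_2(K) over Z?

H_0 = Z,  H_1 = Z,  H_2 = 0.

Take the total order a < b < c < d < e < f on the vertex set. Then K (dimension 2) consists of the simplices:

  0-simplices (6): a, b, c, d, e, f
  1-simplices (12): ab, ac, ad, bc, bd, be, bf, cd, ce, cf, de, ef
  2-simplices (6): abc, abd, bcf, bde, cde, cef

so the chain groups are C_0 ≅ Z^6, C_1 ≅ Z^12, C_2 ≅ Z^6.

∂_1: C_1 → C_0 is given by ∂[p,q] = [q] − [p].
This gives a 6×12 integer matrix of rank 5; reducing to Smith normal form yields diagonal entries (1,1,1,1,1).

Boundary ∂_2: C_2 → C_1 maps a triangle to the signed sum of its edges. For instance
  ∂bcf = cf − bf + bc,
  ∂bde = de − be + bd.
As a 12×6 matrix over Z this has rank 6, with invariant factors (1,1,1,1,1,1).

Computing H_k = (kernel of ∂_k) / (image of ∂_{k+1}):

  H_0: rank C_0 − rank ∂_1 = 6 − 5 = 1, and the invariant factors of ∂_1 are all 1, so H_0 ≅ Z.
  H_1: rank ker ∂_1 − rank ∂_2 = (12 − 5) − 6 = 1, and the invariant factors of ∂_2 are all 1, so H_1 ≅ Z.
  H_2: rank ker ∂_2 − rank ∂_3 = (6 − 6) − 0 = 0, and there is no ∂_3, so H_2 ≅ 0.

(K is a triangulation of the cylinder S^1 x I.)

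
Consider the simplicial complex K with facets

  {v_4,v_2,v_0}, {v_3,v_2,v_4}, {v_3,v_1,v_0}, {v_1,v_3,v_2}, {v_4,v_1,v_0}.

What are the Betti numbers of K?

b_0 = 1, b_1 = 1, b_2 = 0.

Fix the vertex order v_0 < v_1 < v_2 < v_3 < v_4 and write every simplex with vertices in increasing order. Then dim K = 2 and the simplices of K are:

  0-simplices (5): [v_0], [v_1], [v_2], [v_3], [v_4]
  1-simplices (10): [v_0,v_1], [v_0,v_2], [v_0,v_3], [v_0,v_4], [v_1,v_2], [v_1,v_3], [v_1,v_4], [v_2,v_3], [v_2,v_4], [v_3,v_4]
  2-simplices (5): [v_0,v_1,v_3], [v_0,v_1,v_4], [v_0,v_2,v_4], [v_1,v_2,v_3], [v_2,v_3,v_4]

so the chain groups are C_0 ≅ Z^5, C_1 ≅ Z^10, C_2 ≅ Z^5.

Boundary ∂_1: C_1 → C_0 sends each edge [p,q] (with p < q) to q − p. For instance
  ∂[v_1,v_2] = [v_2] − [v_1].
As a 5×10 matrix over Z this has rank 4, with invariant factors (1,1,1,1).

Boundary ∂_2: C_2 → C_1 maps a triangle to the signed sum of its edges. For instance
  ∂[v_2,v_3,v_4] = [v_3,v_4] − [v_2,v_4] + [v_2,v_3],
  ∂[v_0,v_1,v_4] = [v_1,v_4] − [v_0,v_4] + [v_0,v_1].
The 10×5 boundary matrix has rank 5 and Smith normal form diag(1,1,1,1,1).

Now H_k = ker ∂_k / im ∂_{k+1}, so:

  H_0: rank C_0 − rank ∂_1 = 5 − 4 = 1, and the invariant factors of ∂_1 are all 1, so H_0 = Z.
  H_1: rank ker ∂_1 − rank ∂_2 = (10 − 4) − 5 = 1, and the invariant factors of ∂_2 are all 1, so H_1 = Z.
  H_2: rank ker ∂_2 − rank ∂_3 = (5 − 5) − 0 = 0, and there is no ∂_3, so H_2 = 0.

Hence the Betti numbers are b_0 = 1, b_1 = 1, b_2 = 0.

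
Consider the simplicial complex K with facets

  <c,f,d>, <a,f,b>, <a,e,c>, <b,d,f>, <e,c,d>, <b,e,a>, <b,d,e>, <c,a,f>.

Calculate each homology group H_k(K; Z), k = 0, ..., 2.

H_0 ≅ Z,  H_1 = 0,  H_2 ≅ Z.

Take the total order a < b < c < d < e < f on the vertex set. Then K (dimension 2) consists of the simplices:

  0-simplices (6): a, b, c, d, e, f
  1-simplices (12): ab, ac, ae, af, bd, be, bf, cd, ce, cf, de, df
  2-simplices (8): abe, abf, ace, acf, bde, bdf, cde, cdf

giving chain groups C_0 ≅ Z^6, C_1 ≅ Z^12, C_2 ≅ Z^8.

∂_1: C_1 → C_0 is given by ∂[p,q] = [q] − [p]. For instance
  ∂cd = d − c.
As a 6×12 matrix over Z this has rank 5, with invariant factors (1,1,1,1,1).

Boundary ∂_2: C_2 → C_1 maps a triangle to the signed sum of its edges. For instance
  ∂cde = de − ce + cd,
  ∂acf = cf − af + ac.
The resulting 12×8 matrix has rank 7, and its Smith normal form has invariant factors (1,1,1,1,1,1,1).

Reading off H_k = ker ∂_k / im ∂_{k+1}:

  H_0: rank C_0 − rank ∂_1 = 6 − 5 = 1, and the invariant factors of ∂_1 are all 1, so H_0 ≅ Z.
  H_1: rank ker ∂_1 − rank ∂_2 = (12 − 5) − 7 = 0, and the invariant factors of ∂_2 are all 1, so H_1 ≅ 0.
  H_2: rank ker ∂_2 − rank ∂_3 = (8 − 7) − 0 = 1, and there is no ∂_3, so H_2 ≅ Z.

As a check, the Euler characteristic is 6 − 12 + 8 = 2, which agrees with 1 − 0 + 1 = 2.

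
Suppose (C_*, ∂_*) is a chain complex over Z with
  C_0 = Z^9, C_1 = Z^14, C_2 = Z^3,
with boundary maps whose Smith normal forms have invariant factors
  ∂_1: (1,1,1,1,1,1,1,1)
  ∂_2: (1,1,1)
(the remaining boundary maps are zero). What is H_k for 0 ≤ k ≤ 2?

H_0 = Z,  H_1 = Z^3,  H_2 = 0.

H_0: b_0 = 9 − 0 − 8 = 1; torsion from ∂_1 factors > 1: none. So H_0 = Z.
H_1: b_1 = 14 − 8 − 3 = 3; torsion from ∂_2 factors > 1: none. So H_1 = Z^3.
H_2: b_2 = 3 − 3 − 0 = 0; torsion from ∂_3 factors > 1: none. So H_2 = 0.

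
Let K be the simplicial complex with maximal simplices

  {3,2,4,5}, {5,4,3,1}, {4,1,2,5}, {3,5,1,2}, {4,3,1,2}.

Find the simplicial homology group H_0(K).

We work with the vertex ordering 1 < 2 < 3 < 4 < 5. The simplices of K, each written with vertices in increasing order, are:

  0-simplices (5): [1], [2], [3], [4], [5]
  1-simplices (10): [1,2], [1,3], [1,4], [1,5], [2,3], [2,4], [2,5], [3,4], [3,5], [4,5]
  2-simplices (10): [1,2,3], [1,2,4], [1,2,5], [1,3,4], [1,3,5], [1,4,5], [2,3,4], [2,3,5], [2,4,5], [3,4,5]
  3-simplices (5): [1,2,3,4], [1,2,3,5], [1,2,4,5], [1,3,4,5], [2,3,4,5]

giving chain groups C_0 ≅ Z^5, C_1 ≅ Z^10, C_2 ≅ Z^10, C_3 ≅ Z^5.

Boundary ∂_1: C_1 → C_0 sends each edge [p,q] (with p < q) to q − p. For instance
  ∂[4,5] = [5] − [4].
As a 5×10 matrix over Z this has rank 4, with invariant factors (1,1,1,1).

The boundary map ∂_2: C_2 → C_1 maps a triangle to the signed sum of its edges. For instance
  ∂[2,3,4] = [3,4] − [2,4] + [2,3],
  ∂[2,4,5] = [4,5] − [2,5] + [2,4].
The 10×10 boundary matrix has rank 6 and Smith normal form diag(1,1,1,1,1,1).

∂_3: C_3 → C_2 sends each 3-simplex σ to the alternating sum Σ_i (−1)^i (σ with its i-th vertex removed). For instance
  ∂[1,2,4,5] = [2,4,5] − [1,4,5] + [1,2,5] − [1,2,4],
  ∂[1,2,3,5] = [2,3,5] − [1,3,5] + [1,2,5] − [1,2,3].
This gives a 10×5 integer matrix of rank 4; reducing to Smith normal form yields diagonal entries (1,1,1,1).

Now H_k = ker ∂_k / im ∂_{k+1}, so:

  H_0: rank C_0 − rank ∂_1 = 5 − 4 = 1, and the invariant factors of ∂_1 are all 1, so H_0 = Z.

H_0 ≅ Z.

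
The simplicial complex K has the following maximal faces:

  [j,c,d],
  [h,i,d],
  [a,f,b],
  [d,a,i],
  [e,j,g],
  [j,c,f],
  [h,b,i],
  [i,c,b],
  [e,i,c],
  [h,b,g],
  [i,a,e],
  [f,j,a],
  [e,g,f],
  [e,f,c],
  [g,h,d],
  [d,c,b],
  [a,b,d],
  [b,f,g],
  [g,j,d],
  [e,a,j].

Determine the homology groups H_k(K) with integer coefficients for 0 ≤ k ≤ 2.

H_0 ≅ Z,  H_1 ≅ Z ⊕ Z/2,  H_2 = 0.

K has 10 vertices, 30 edges, 20 triangles.
rank ∂_0 = 0, rank ∂_1 = 9 ⇒ b_0 = 10 − 0 − 9 = 1; all invariant factors of ∂_1 are 1 so no torsion. So H_0 ≅ Z.
rank ∂_1 = 9, rank ∂_2 = 20 ⇒ b_1 = 30 − 9 − 20 = 1; ∂_2 has invariant factor(s) [2] giving torsion. So H_1 ≅ Z ⊕ Z/2.
rank ∂_2 = 20, rank ∂_3 = 0 ⇒ b_2 = 20 − 20 − 0 = 0. So H_2 ≅ 0.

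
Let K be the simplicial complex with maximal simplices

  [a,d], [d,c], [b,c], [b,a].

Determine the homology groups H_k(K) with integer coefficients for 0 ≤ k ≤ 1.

H_0 = Z,  H_1 = Z.

K has 4 vertices, 4 edges.
rank ∂_0 = 0, rank ∂_1 = 3 ⇒ b_0 = 4 − 0 − 3 = 1; all invariant factors of ∂_1 are 1 so no torsion. So H_0 ≅ Z.
rank ∂_1 = 3, rank ∂_2 = 0 ⇒ b_1 = 4 − 3 − 0 = 1. So H_1 ≅ Z.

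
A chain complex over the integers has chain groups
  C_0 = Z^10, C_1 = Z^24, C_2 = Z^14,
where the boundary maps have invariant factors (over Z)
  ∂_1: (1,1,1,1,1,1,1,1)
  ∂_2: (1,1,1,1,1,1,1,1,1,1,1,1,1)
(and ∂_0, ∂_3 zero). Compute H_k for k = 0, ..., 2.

H_0: b_0 = 10 − 0 − 8 = 2; torsion from ∂_1 factors > 1: none. So H_0 = Z^2.
H_1: b_1 = 24 − 8 − 13 = 3; torsion from ∂_2 factors > 1: none. So H_1 = Z^3.
H_2: b_2 = 14 − 13 − 0 = 1; torsion from ∂_3 factors > 1: none. So H_2 = Z.

H_0 = Z^2,  H_1 = Z^3,  H_2 = Z.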